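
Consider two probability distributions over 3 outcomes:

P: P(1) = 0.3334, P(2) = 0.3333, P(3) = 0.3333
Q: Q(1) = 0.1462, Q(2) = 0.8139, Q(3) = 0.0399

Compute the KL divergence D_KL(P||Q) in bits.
0.9879 bits

D_KL(P||Q) = Σ P(x) log₂(P(x)/Q(x))

Computing term by term:
  P(1)·log₂(P(1)/Q(1)) = 0.3334·log₂(0.3334/0.1462) = 0.39652
  P(2)·log₂(P(2)/Q(2)) = 0.3333·log₂(0.3333/0.8139) = -0.42930
  P(3)·log₂(P(3)/Q(3)) = 0.3333·log₂(0.3333/0.0399) = 1.02068

D_KL(P||Q) = 0.39652 - 0.42930 + 1.02068 = 0.98790 ≈ 0.9879 bits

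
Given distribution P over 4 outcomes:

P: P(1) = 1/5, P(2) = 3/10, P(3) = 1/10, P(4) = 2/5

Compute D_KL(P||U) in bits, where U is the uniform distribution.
0.1536 bits

U(i) = 1/4 for all i

D_KL(P||U) = Σ P(x) log₂(P(x) / (1/4))
           = Σ P(x) log₂(P(x)) + log₂(4)
           = log₂(4) - H(P)

H(P) = -Σ P(x) log₂(P(x)):
  -P(1)·log₂(P(1)) = -(1/5)·log₂(1/5) = 0.46439
  -P(2)·log₂(P(2)) = -(3/10)·log₂(3/10) = 0.52109
  -P(3)·log₂(P(3)) = -(1/10)·log₂(1/10) = 0.33219
  -P(4)·log₂(P(4)) = -(2/5)·log₂(2/5) = 0.52877
H(P) = 0.46439 + 0.52109 + 0.33219 + 0.52877 = 1.84644 bits

log₂(4) = 2.00000 bits

D_KL(P||U) = 2.00000 - 1.84644 = 0.15356 ≈ 0.1536 bits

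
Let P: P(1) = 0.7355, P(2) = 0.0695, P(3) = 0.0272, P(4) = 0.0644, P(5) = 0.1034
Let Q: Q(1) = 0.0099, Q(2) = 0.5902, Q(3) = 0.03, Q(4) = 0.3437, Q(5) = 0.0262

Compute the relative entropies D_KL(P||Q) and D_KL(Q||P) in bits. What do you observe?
D_KL(P||Q) = 4.4021 bits, D_KL(Q||P) = 2.5426 bits. The two directions give different values (D_KL(P||Q) exceeds D_KL(Q||P) by 1.8595 bits): KL divergence is asymmetric.

D_KL(P||Q) = Σ P(x) log₂(P(x)/Q(x))

Computing term by term:
  P(1)·log₂(P(1)/Q(1)) = 0.7355·log₂(0.7355/0.0099) = 4.57125
  P(2)·log₂(P(2)/Q(2)) = 0.0695·log₂(0.0695/0.5902) = -0.21449
  P(3)·log₂(P(3)/Q(3)) = 0.0272·log₂(0.0272/0.03) = -0.00384
  P(4)·log₂(P(4)/Q(4)) = 0.0644·log₂(0.0644/0.3437) = -0.15559
  P(5)·log₂(P(5)/Q(5)) = 0.1034·log₂(0.1034/0.0262) = 0.20479

D_KL(P||Q) = 4.57125 - 0.21449 - 0.00384 - 0.15559 + 0.20479 = 4.40212 ≈ 4.4021 bits

D_KL(Q||P) = Σ Q(x) log₂(Q(x)/P(x))

Computing term by term:
  Q(1)·log₂(Q(1)/P(1)) = 0.0099·log₂(0.0099/0.7355) = -0.06153
  Q(2)·log₂(Q(2)/P(2)) = 0.5902·log₂(0.5902/0.0695) = 1.82143
  Q(3)·log₂(Q(3)/P(3)) = 0.03·log₂(0.03/0.0272) = 0.00424
  Q(4)·log₂(Q(4)/P(4)) = 0.3437·log₂(0.3437/0.0644) = 0.83039
  Q(5)·log₂(Q(5)/P(5)) = 0.0262·log₂(0.0262/0.1034) = -0.05189

D_KL(Q||P) = -0.06153 + 1.82143 + 0.00424 + 0.83039 - 0.05189 = 2.54264 ≈ 2.5426 bits

These are NOT equal (difference: 1.8595 bits). KL divergence is asymmetric: D_KL(P||Q) ≠ D_KL(Q||P) in general.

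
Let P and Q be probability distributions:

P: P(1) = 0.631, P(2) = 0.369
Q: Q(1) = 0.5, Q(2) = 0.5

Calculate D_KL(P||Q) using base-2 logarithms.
0.0501 bits

D_KL(P||Q) = Σ P(x) log₂(P(x)/Q(x))

Computing term by term:
  P(1)·log₂(P(1)/Q(1)) = 0.631·log₂(0.631/0.5) = 0.21183
  P(2)·log₂(P(2)/Q(2)) = 0.369·log₂(0.369/0.5) = -0.16174

D_KL(P||Q) = 0.21183 - 0.16174 = 0.05009 ≈ 0.0501 bits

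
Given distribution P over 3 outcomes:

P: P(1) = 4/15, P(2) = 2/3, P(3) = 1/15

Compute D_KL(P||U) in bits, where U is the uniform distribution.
0.4260 bits

U(i) = 1/3 for all i

D_KL(P||U) = Σ P(x) log₂(P(x) / (1/3))
           = Σ P(x) log₂(P(x)) + log₂(3)
           = log₂(3) - H(P)

H(P) = -Σ P(x) log₂(P(x)):
  -P(1)·log₂(P(1)) = -(4/15)·log₂(4/15) = 0.50850
  -P(2)·log₂(P(2)) = -(2/3)·log₂(2/3) = 0.38998
  -P(3)·log₂(P(3)) = -(1/15)·log₂(1/15) = 0.26046
H(P) = 0.50850 + 0.38998 + 0.26046 = 1.15894 bits

log₂(3) = 1.58496 bits

D_KL(P||U) = 1.58496 - 1.15894 = 0.42602 ≈ 0.4260 bits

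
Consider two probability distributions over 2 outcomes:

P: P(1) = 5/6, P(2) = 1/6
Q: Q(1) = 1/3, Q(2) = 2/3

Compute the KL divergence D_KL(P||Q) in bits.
0.7683 bits

D_KL(P||Q) = Σ P(x) log₂(P(x)/Q(x))

Computing term by term:
  P(1)·log₂(P(1)/Q(1)) = (5/6)·log₂((5/6)/(1/3)) = 1.10161
  P(2)·log₂(P(2)/Q(2)) = (1/6)·log₂((1/6)/(2/3)) = -0.33333

D_KL(P||Q) = 1.10161 - 0.33333 = 0.76828 ≈ 0.7683 bits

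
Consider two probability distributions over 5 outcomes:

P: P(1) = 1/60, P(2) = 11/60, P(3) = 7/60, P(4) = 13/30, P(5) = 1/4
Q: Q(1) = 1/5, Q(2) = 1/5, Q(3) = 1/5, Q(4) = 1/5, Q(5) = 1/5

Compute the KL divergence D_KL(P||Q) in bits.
0.3904 bits

D_KL(P||Q) = Σ P(x) log₂(P(x)/Q(x))

Computing term by term:
  P(1)·log₂(P(1)/Q(1)) = (1/60)·log₂((1/60)/(1/5)) = -0.05975
  P(2)·log₂(P(2)/Q(2)) = (11/60)·log₂((11/60)/(1/5)) = -0.02301
  P(3)·log₂(P(3)/Q(3)) = (7/60)·log₂((7/60)/(1/5)) = -0.09072
  P(4)·log₂(P(4)/Q(4)) = (13/30)·log₂((13/30)/(1/5)) = 0.48337
  P(5)·log₂(P(5)/Q(5)) = (1/4)·log₂((1/4)/(1/5)) = 0.08048

D_KL(P||Q) = -0.05975 - 0.02301 - 0.09072 + 0.48337 + 0.08048 = 0.39037 ≈ 0.3904 bits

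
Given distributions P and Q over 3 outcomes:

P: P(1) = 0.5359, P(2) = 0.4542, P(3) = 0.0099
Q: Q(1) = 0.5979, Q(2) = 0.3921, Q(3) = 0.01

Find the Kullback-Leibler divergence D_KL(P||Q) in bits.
0.0116 bits

D_KL(P||Q) = Σ P(x) log₂(P(x)/Q(x))

Computing term by term:
  P(1)·log₂(P(1)/Q(1)) = 0.5359·log₂(0.5359/0.5979) = -0.08464
  P(2)·log₂(P(2)/Q(2)) = 0.4542·log₂(0.4542/0.3921) = 0.09634
  P(3)·log₂(P(3)/Q(3)) = 0.0099·log₂(0.0099/0.01) = -0.00014

D_KL(P||Q) = -0.08464 + 0.09634 - 0.00014 = 0.01156 ≈ 0.0116 bits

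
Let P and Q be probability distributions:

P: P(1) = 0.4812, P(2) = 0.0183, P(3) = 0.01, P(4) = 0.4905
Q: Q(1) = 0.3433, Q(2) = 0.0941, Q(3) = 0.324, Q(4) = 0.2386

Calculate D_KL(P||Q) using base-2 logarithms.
0.6510 bits

D_KL(P||Q) = Σ P(x) log₂(P(x)/Q(x))

Computing term by term:
  P(1)·log₂(P(1)/Q(1)) = 0.4812·log₂(0.4812/0.3433) = 0.23442
  P(2)·log₂(P(2)/Q(2)) = 0.0183·log₂(0.0183/0.0941) = -0.04323
  P(3)·log₂(P(3)/Q(3)) = 0.01·log₂(0.01/0.324) = -0.05018
  P(4)·log₂(P(4)/Q(4)) = 0.4905·log₂(0.4905/0.2386) = 0.50995

D_KL(P||Q) = 0.23442 - 0.04323 - 0.05018 + 0.50995 = 0.65096 ≈ 0.6510 bits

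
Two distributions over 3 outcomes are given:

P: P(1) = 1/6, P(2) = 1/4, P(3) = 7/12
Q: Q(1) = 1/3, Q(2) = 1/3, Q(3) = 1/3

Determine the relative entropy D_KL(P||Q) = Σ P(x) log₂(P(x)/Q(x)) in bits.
0.2005 bits

D_KL(P||Q) = Σ P(x) log₂(P(x)/Q(x))

Computing term by term:
  P(1)·log₂(P(1)/Q(1)) = (1/6)·log₂((1/6)/(1/3)) = -0.16667
  P(2)·log₂(P(2)/Q(2)) = (1/4)·log₂((1/4)/(1/3)) = -0.10376
  P(3)·log₂(P(3)/Q(3)) = (7/12)·log₂((7/12)/(1/3)) = 0.47096

D_KL(P||Q) = -0.16667 - 0.10376 + 0.47096 = 0.20053 ≈ 0.2005 bits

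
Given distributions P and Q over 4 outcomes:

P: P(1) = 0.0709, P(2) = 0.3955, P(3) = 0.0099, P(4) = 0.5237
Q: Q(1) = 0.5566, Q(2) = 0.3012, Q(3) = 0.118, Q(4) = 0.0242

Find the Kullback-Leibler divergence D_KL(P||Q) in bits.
2.2322 bits

D_KL(P||Q) = Σ P(x) log₂(P(x)/Q(x))

Computing term by term:
  P(1)·log₂(P(1)/Q(1)) = 0.0709·log₂(0.0709/0.5566) = -0.21077
  P(2)·log₂(P(2)/Q(2)) = 0.3955·log₂(0.3955/0.3012) = 0.15541
  P(3)·log₂(P(3)/Q(3)) = 0.0099·log₂(0.0099/0.118) = -0.03539
  P(4)·log₂(P(4)/Q(4)) = 0.5237·log₂(0.5237/0.0242) = 2.32296

D_KL(P||Q) = -0.21077 + 0.15541 - 0.03539 + 2.32296 = 2.23221 ≈ 2.2322 bits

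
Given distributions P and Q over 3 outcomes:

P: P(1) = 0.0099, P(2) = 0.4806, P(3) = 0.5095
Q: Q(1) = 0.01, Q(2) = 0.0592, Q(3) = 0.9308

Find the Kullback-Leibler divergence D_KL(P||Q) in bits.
1.0089 bits

D_KL(P||Q) = Σ P(x) log₂(P(x)/Q(x))

Computing term by term:
  P(1)·log₂(P(1)/Q(1)) = 0.0099·log₂(0.0099/0.01) = -0.00014
  P(2)·log₂(P(2)/Q(2)) = 0.4806·log₂(0.4806/0.0592) = 1.45197
  P(3)·log₂(P(3)/Q(3)) = 0.5095·log₂(0.5095/0.9308) = -0.44295

D_KL(P||Q) = -0.00014 + 1.45197 - 0.44295 = 1.00888 ≈ 1.0089 bits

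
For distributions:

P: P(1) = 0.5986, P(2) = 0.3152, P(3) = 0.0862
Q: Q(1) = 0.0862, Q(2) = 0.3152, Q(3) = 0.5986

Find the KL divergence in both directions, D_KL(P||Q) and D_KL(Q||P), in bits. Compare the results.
D_KL(P||Q) = 1.4326 bits, D_KL(Q||P) = 1.4326 bits. The two directions give exactly the same value for this pair.

D_KL(P||Q) = Σ P(x) log₂(P(x)/Q(x))

Computing term by term:
  P(1)·log₂(P(1)/Q(1)) = 0.5986·log₂(0.5986/0.0862) = 1.67359
  P(2)·log₂(P(2)/Q(2)) = 0.3152·log₂(0.3152/0.3152) = 0.00000
  P(3)·log₂(P(3)/Q(3)) = 0.0862·log₂(0.0862/0.5986) = -0.24100

D_KL(P||Q) = 1.67359 + 0.00000 - 0.24100 = 1.43259 ≈ 1.4326 bits

D_KL(Q||P) = Σ Q(x) log₂(Q(x)/P(x))

Computing term by term:
  Q(1)·log₂(Q(1)/P(1)) = 0.0862·log₂(0.0862/0.5986) = -0.24100
  Q(2)·log₂(Q(2)/P(2)) = 0.3152·log₂(0.3152/0.3152) = 0.00000
  Q(3)·log₂(Q(3)/P(3)) = 0.5986·log₂(0.5986/0.0862) = 1.67359

D_KL(Q||P) = -0.24100 + 0.00000 + 1.67359 = 1.43259 ≈ 1.4326 bits

These ARE equal here. Q is P with outcomes relabeled (Q(1) = P(3), Q(3) = P(1)) by a relabeling that is its own inverse, so the two sums contain exactly the same terms in a different order. This is a special case — KL divergence is not symmetric in general: D_KL(P||Q) ≠ D_KL(Q||P) for most P, Q.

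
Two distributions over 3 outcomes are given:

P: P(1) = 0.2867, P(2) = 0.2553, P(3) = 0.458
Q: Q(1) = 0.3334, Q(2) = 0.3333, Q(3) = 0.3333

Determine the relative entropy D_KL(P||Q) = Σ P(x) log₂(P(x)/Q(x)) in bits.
0.0494 bits

D_KL(P||Q) = Σ P(x) log₂(P(x)/Q(x))

Computing term by term:
  P(1)·log₂(P(1)/Q(1)) = 0.2867·log₂(0.2867/0.3334) = -0.06242
  P(2)·log₂(P(2)/Q(2)) = 0.2553·log₂(0.2553/0.3333) = -0.09820
  P(3)·log₂(P(3)/Q(3)) = 0.458·log₂(0.458/0.3333) = 0.21001

D_KL(P||Q) = -0.06242 - 0.09820 + 0.21001 = 0.04939 ≈ 0.0494 bits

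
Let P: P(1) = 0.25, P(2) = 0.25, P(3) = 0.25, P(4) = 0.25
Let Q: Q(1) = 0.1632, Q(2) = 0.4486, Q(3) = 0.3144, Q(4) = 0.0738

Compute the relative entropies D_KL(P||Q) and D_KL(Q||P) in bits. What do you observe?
D_KL(P||Q) = 0.3003 bits, D_KL(Q||P) = 0.2520 bits. The two directions give different values (D_KL(P||Q) exceeds D_KL(Q||P) by 0.0483 bits): KL divergence is asymmetric.

D_KL(P||Q) = Σ P(x) log₂(P(x)/Q(x))

Computing term by term:
  P(1)·log₂(P(1)/Q(1)) = 0.25·log₂(0.25/0.1632) = 0.15382
  P(2)·log₂(P(2)/Q(2)) = 0.25·log₂(0.25/0.4486) = -0.21088
  P(3)·log₂(P(3)/Q(3)) = 0.25·log₂(0.25/0.3144) = -0.08267
  P(4)·log₂(P(4)/Q(4)) = 0.25·log₂(0.25/0.0738) = 0.44006

D_KL(P||Q) = 0.15382 - 0.21088 - 0.08267 + 0.44006 = 0.30033 ≈ 0.3003 bits

D_KL(Q||P) = Σ Q(x) log₂(Q(x)/P(x))

Computing term by term:
  Q(1)·log₂(Q(1)/P(1)) = 0.1632·log₂(0.1632/0.25) = -0.10041
  Q(2)·log₂(Q(2)/P(2)) = 0.4486·log₂(0.4486/0.25) = 0.37839
  Q(3)·log₂(Q(3)/P(3)) = 0.3144·log₂(0.3144/0.25) = 0.10396
  Q(4)·log₂(Q(4)/P(4)) = 0.0738·log₂(0.0738/0.25) = -0.12991

D_KL(Q||P) = -0.10041 + 0.37839 + 0.10396 - 0.12991 = 0.25203 ≈ 0.2520 bits

These are NOT equal (difference: 0.0483 bits). KL divergence is asymmetric: D_KL(P||Q) ≠ D_KL(Q||P) in general.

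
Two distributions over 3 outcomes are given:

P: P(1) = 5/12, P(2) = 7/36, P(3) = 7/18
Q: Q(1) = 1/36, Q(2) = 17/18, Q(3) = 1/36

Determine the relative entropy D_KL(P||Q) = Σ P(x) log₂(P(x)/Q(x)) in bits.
2.6652 bits

D_KL(P||Q) = Σ P(x) log₂(P(x)/Q(x))

Computing term by term:
  P(1)·log₂(P(1)/Q(1)) = (5/12)·log₂((5/12)/(1/36)) = 1.62787
  P(2)·log₂(P(2)/Q(2)) = (7/36)·log₂((7/36)/(17/18)) = -0.44335
  P(3)·log₂(P(3)/Q(3)) = (7/18)·log₂((7/18)/(1/36)) = 1.48064

D_KL(P||Q) = 1.62787 - 0.44335 + 1.48064 = 2.66516 ≈ 2.6652 bits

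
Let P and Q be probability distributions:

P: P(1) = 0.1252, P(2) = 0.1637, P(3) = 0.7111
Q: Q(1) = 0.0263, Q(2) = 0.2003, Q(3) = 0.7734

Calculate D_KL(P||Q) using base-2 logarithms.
0.1480 bits

D_KL(P||Q) = Σ P(x) log₂(P(x)/Q(x))

Computing term by term:
  P(1)·log₂(P(1)/Q(1)) = 0.1252·log₂(0.1252/0.0263) = 0.28184
  P(2)·log₂(P(2)/Q(2)) = 0.1637·log₂(0.1637/0.2003) = -0.04765
  P(3)·log₂(P(3)/Q(3)) = 0.7111·log₂(0.7111/0.7734) = -0.08616

D_KL(P||Q) = 0.28184 - 0.04765 - 0.08616 = 0.14803 ≈ 0.1480 bits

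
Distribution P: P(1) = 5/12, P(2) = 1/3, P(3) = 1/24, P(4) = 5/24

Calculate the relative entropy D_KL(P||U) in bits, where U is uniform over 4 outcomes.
0.2829 bits

U(i) = 1/4 for all i

D_KL(P||U) = Σ P(x) log₂(P(x) / (1/4))
           = Σ P(x) log₂(P(x)) + log₂(4)
           = log₂(4) - H(P)

H(P) = -Σ P(x) log₂(P(x)):
  -P(1)·log₂(P(1)) = -(5/12)·log₂(5/12) = 0.52626
  -P(2)·log₂(P(2)) = -(1/3)·log₂(1/3) = 0.52832
  -P(3)·log₂(P(3)) = -(1/24)·log₂(1/24) = 0.19104
  -P(4)·log₂(P(4)) = -(5/24)·log₂(5/24) = 0.47147
H(P) = 0.52626 + 0.52832 + 0.19104 + 0.47147 = 1.71709 bits

log₂(4) = 2.00000 bits

D_KL(P||U) = 2.00000 - 1.71709 = 0.28291 ≈ 0.2829 bits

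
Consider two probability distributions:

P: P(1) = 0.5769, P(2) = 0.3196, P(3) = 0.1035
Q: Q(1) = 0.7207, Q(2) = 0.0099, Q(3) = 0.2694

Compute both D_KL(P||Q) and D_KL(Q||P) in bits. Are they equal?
D_KL(P||Q) = 1.2740 bits, D_KL(Q||P) = 0.5536 bits. No, they are not equal.

D_KL(P||Q) = Σ P(x) log₂(P(x)/Q(x))

Computing term by term:
  P(1)·log₂(P(1)/Q(1)) = 0.5769·log₂(0.5769/0.7207) = -0.18523
  P(2)·log₂(P(2)/Q(2)) = 0.3196·log₂(0.3196/0.0099) = 1.60206
  P(3)·log₂(P(3)/Q(3)) = 0.1035·log₂(0.1035/0.2694) = -0.14284

D_KL(P||Q) = -0.18523 + 1.60206 - 0.14284 = 1.27399 ≈ 1.2740 bits

D_KL(Q||P) = Σ Q(x) log₂(Q(x)/P(x))

Computing term by term:
  Q(1)·log₂(Q(1)/P(1)) = 0.7207·log₂(0.7207/0.5769) = 0.23140
  Q(2)·log₂(Q(2)/P(2)) = 0.0099·log₂(0.0099/0.3196) = -0.04963
  Q(3)·log₂(Q(3)/P(3)) = 0.2694·log₂(0.2694/0.1035) = 0.37180

D_KL(Q||P) = 0.23140 - 0.04963 + 0.37180 = 0.55357 ≈ 0.5536 bits

These are NOT equal (difference: 0.7204 bits). KL divergence is asymmetric: D_KL(P||Q) ≠ D_KL(Q||P) in general.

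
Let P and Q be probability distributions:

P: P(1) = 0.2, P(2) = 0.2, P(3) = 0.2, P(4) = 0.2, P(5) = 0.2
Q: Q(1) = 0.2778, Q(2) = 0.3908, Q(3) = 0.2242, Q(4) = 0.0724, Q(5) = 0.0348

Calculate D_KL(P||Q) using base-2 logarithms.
0.4767 bits

D_KL(P||Q) = Σ P(x) log₂(P(x)/Q(x))

Computing term by term:
  P(1)·log₂(P(1)/Q(1)) = 0.2·log₂(0.2/0.2778) = -0.09481
  P(2)·log₂(P(2)/Q(2)) = 0.2·log₂(0.2/0.3908) = -0.19329
  P(3)·log₂(P(3)/Q(3)) = 0.2·log₂(0.2/0.2242) = -0.03296
  P(4)·log₂(P(4)/Q(4)) = 0.2·log₂(0.2/0.0724) = 0.29319
  P(5)·log₂(P(5)/Q(5)) = 0.2·log₂(0.2/0.0348) = 0.50457

D_KL(P||Q) = -0.09481 - 0.19329 - 0.03296 + 0.29319 + 0.50457 = 0.47670 ≈ 0.4767 bits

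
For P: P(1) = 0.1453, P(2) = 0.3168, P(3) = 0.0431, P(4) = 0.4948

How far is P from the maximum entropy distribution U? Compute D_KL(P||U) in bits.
0.3725 bits

U(i) = 1/4 for all i

D_KL(P||U) = Σ P(x) log₂(P(x) / (1/4))
           = Σ P(x) log₂(P(x)) + log₂(4)
           = log₂(4) - H(P)

H(P) = -Σ P(x) log₂(P(x)):
  -P(1)·log₂(P(1)) = -(0.1453)·log₂(0.1453) = 0.40435
  -P(2)·log₂(P(2)) = -(0.3168)·log₂(0.3168) = 0.52537
  -P(3)·log₂(P(3)) = -(0.0431)·log₂(0.0431) = 0.19551
  -P(4)·log₂(P(4)) = -(0.4948)·log₂(0.4948) = 0.50226
H(P) = 0.40435 + 0.52537 + 0.19551 + 0.50226 = 1.62749 bits

log₂(4) = 2.00000 bits

D_KL(P||U) = 2.00000 - 1.62749 = 0.37251 ≈ 0.3725 bits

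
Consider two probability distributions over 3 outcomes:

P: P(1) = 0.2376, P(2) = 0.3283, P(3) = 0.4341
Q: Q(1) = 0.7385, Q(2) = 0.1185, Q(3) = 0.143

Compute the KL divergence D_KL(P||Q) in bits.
0.7893 bits

D_KL(P||Q) = Σ P(x) log₂(P(x)/Q(x))

Computing term by term:
  P(1)·log₂(P(1)/Q(1)) = 0.2376·log₂(0.2376/0.7385) = -0.38873
  P(2)·log₂(P(2)/Q(2)) = 0.3283·log₂(0.3283/0.1185) = 0.48264
  P(3)·log₂(P(3)/Q(3)) = 0.4341·log₂(0.4341/0.143) = 0.69543

D_KL(P||Q) = -0.38873 + 0.48264 + 0.69543 = 0.78934 ≈ 0.7893 bits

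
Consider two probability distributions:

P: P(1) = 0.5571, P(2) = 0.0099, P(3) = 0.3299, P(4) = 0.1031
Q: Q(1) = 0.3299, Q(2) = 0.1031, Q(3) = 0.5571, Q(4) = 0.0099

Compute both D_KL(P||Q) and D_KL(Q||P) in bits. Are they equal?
D_KL(P||Q) = 0.4868 bits, D_KL(Q||P) = 0.4868 bits. Yes, in this case they are equal (although KL divergence is not symmetric in general).

D_KL(P||Q) = Σ P(x) log₂(P(x)/Q(x))

Computing term by term:
  P(1)·log₂(P(1)/Q(1)) = 0.5571·log₂(0.5571/0.3299) = 0.42112
  P(2)·log₂(P(2)/Q(2)) = 0.0099·log₂(0.0099/0.1031) = -0.03347
  P(3)·log₂(P(3)/Q(3)) = 0.3299·log₂(0.3299/0.5571) = -0.24937
  P(4)·log₂(P(4)/Q(4)) = 0.1031·log₂(0.1031/0.0099) = 0.34853

D_KL(P||Q) = 0.42112 - 0.03347 - 0.24937 + 0.34853 = 0.48681 ≈ 0.4868 bits

D_KL(Q||P) = Σ Q(x) log₂(Q(x)/P(x))

Computing term by term:
  Q(1)·log₂(Q(1)/P(1)) = 0.3299·log₂(0.3299/0.5571) = -0.24937
  Q(2)·log₂(Q(2)/P(2)) = 0.1031·log₂(0.1031/0.0099) = 0.34853
  Q(3)·log₂(Q(3)/P(3)) = 0.5571·log₂(0.5571/0.3299) = 0.42112
  Q(4)·log₂(Q(4)/P(4)) = 0.0099·log₂(0.0099/0.1031) = -0.03347

D_KL(Q||P) = -0.24937 + 0.34853 + 0.42112 - 0.03347 = 0.48681 ≈ 0.4868 bits

These ARE equal here. Q is P with outcomes relabeled (Q(1) = P(3), Q(2) = P(4), Q(3) = P(1), Q(4) = P(2)) by a relabeling that is its own inverse, so the two sums contain exactly the same terms in a different order. This is a special case — KL divergence is not symmetric in general: D_KL(P||Q) ≠ D_KL(Q||P) for most P, Q.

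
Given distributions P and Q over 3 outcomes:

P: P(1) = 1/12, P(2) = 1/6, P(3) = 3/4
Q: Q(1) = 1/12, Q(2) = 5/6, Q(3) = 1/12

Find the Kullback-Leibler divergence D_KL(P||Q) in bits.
1.9905 bits

D_KL(P||Q) = Σ P(x) log₂(P(x)/Q(x))

Computing term by term:
  P(1)·log₂(P(1)/Q(1)) = (1/12)·log₂((1/12)/(1/12)) = 0.00000
  P(2)·log₂(P(2)/Q(2)) = (1/6)·log₂((1/6)/(5/6)) = -0.38699
  P(3)·log₂(P(3)/Q(3)) = (3/4)·log₂((3/4)/(1/12)) = 2.37744

D_KL(P||Q) = 0.00000 - 0.38699 + 2.37744 = 1.99045 ≈ 1.9905 bits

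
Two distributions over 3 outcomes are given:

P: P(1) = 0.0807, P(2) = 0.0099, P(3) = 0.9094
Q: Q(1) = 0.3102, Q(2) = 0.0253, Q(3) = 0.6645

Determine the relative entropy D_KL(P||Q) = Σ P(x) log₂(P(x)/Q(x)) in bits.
0.2415 bits

D_KL(P||Q) = Σ P(x) log₂(P(x)/Q(x))

Computing term by term:
  P(1)·log₂(P(1)/Q(1)) = 0.0807·log₂(0.0807/0.3102) = -0.15676
  P(2)·log₂(P(2)/Q(2)) = 0.0099·log₂(0.0099/0.0253) = -0.01340
  P(3)·log₂(P(3)/Q(3)) = 0.9094·log₂(0.9094/0.6645) = 0.41164

D_KL(P||Q) = -0.15676 - 0.01340 + 0.41164 = 0.24148 ≈ 0.2415 bits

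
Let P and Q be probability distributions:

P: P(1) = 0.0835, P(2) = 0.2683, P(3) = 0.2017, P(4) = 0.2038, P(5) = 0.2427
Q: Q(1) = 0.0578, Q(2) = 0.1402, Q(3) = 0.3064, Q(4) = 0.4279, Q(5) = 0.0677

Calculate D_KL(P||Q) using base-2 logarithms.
0.4028 bits

D_KL(P||Q) = Σ P(x) log₂(P(x)/Q(x))

Computing term by term:
  P(1)·log₂(P(1)/Q(1)) = 0.0835·log₂(0.0835/0.0578) = 0.04431
  P(2)·log₂(P(2)/Q(2)) = 0.2683·log₂(0.2683/0.1402) = 0.25123
  P(3)·log₂(P(3)/Q(3)) = 0.2017·log₂(0.2017/0.3064) = -0.12167
  P(4)·log₂(P(4)/Q(4)) = 0.2038·log₂(0.2038/0.4279) = -0.21809
  P(5)·log₂(P(5)/Q(5)) = 0.2427·log₂(0.2427/0.0677) = 0.44704

D_KL(P||Q) = 0.04431 + 0.25123 - 0.12167 - 0.21809 + 0.44704 = 0.40282 ≈ 0.4028 bits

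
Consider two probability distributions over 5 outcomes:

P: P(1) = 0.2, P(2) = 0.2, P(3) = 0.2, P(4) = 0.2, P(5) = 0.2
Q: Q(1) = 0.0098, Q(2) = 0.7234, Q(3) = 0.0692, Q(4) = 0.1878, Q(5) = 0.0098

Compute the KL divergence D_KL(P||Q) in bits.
1.6939 bits

D_KL(P||Q) = Σ P(x) log₂(P(x)/Q(x))

Computing term by term:
  P(1)·log₂(P(1)/Q(1)) = 0.2·log₂(0.2/0.0098) = 0.87021
  P(2)·log₂(P(2)/Q(2)) = 0.2·log₂(0.2/0.7234) = -0.37096
  P(3)·log₂(P(3)/Q(3)) = 0.2·log₂(0.2/0.0692) = 0.30623
  P(4)·log₂(P(4)/Q(4)) = 0.2·log₂(0.2/0.1878) = 0.01816
  P(5)·log₂(P(5)/Q(5)) = 0.2·log₂(0.2/0.0098) = 0.87021

D_KL(P||Q) = 0.87021 - 0.37096 + 0.30623 + 0.01816 + 0.87021 = 1.69385 ≈ 1.6939 bits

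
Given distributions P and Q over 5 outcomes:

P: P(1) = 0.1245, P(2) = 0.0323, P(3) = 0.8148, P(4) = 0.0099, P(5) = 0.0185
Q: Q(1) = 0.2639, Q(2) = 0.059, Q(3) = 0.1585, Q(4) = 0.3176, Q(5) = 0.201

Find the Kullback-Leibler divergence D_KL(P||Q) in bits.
1.6483 bits

D_KL(P||Q) = Σ P(x) log₂(P(x)/Q(x))

Computing term by term:
  P(1)·log₂(P(1)/Q(1)) = 0.1245·log₂(0.1245/0.2639) = -0.13494
  P(2)·log₂(P(2)/Q(2)) = 0.0323·log₂(0.0323/0.059) = -0.02807
  P(3)·log₂(P(3)/Q(3)) = 0.8148·log₂(0.8148/0.1585) = 1.92453
  P(4)·log₂(P(4)/Q(4)) = 0.0099·log₂(0.0099/0.3176) = -0.04954
  P(5)·log₂(P(5)/Q(5)) = 0.0185·log₂(0.0185/0.201) = -0.06367

D_KL(P||Q) = -0.13494 - 0.02807 + 1.92453 - 0.04954 - 0.06367 = 1.64831 ≈ 1.6483 bits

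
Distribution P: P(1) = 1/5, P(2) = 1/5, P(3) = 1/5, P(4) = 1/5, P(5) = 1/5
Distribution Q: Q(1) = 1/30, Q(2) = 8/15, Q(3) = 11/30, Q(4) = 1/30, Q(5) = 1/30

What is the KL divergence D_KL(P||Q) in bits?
1.0931 bits

D_KL(P||Q) = Σ P(x) log₂(P(x)/Q(x))

Computing term by term:
  P(1)·log₂(P(1)/Q(1)) = (1/5)·log₂((1/5)/(1/30)) = 0.51699
  P(2)·log₂(P(2)/Q(2)) = (1/5)·log₂((1/5)/(8/15)) = -0.28301
  P(3)·log₂(P(3)/Q(3)) = (1/5)·log₂((1/5)/(11/30)) = -0.17489
  P(4)·log₂(P(4)/Q(4)) = (1/5)·log₂((1/5)/(1/30)) = 0.51699
  P(5)·log₂(P(5)/Q(5)) = (1/5)·log₂((1/5)/(1/30)) = 0.51699

D_KL(P||Q) = 0.51699 - 0.28301 - 0.17489 + 0.51699 + 0.51699 = 1.09307 ≈ 1.0931 bits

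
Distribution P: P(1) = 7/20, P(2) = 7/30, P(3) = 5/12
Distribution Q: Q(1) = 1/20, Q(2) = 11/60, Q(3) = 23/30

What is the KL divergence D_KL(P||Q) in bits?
0.6972 bits

D_KL(P||Q) = Σ P(x) log₂(P(x)/Q(x))

Computing term by term:
  P(1)·log₂(P(1)/Q(1)) = (7/20)·log₂((7/20)/(1/20)) = 0.98257
  P(2)·log₂(P(2)/Q(2)) = (7/30)·log₂((7/30)/(11/60)) = 0.08118
  P(3)·log₂(P(3)/Q(3)) = (5/12)·log₂((5/12)/(23/30)) = -0.36654

D_KL(P||Q) = 0.98257 + 0.08118 - 0.36654 = 0.69721 ≈ 0.6972 bits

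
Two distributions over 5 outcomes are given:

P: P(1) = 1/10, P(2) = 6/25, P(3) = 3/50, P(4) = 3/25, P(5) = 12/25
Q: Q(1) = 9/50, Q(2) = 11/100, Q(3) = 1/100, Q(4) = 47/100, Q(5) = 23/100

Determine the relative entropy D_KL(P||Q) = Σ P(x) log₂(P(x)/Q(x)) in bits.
0.6135 bits

D_KL(P||Q) = Σ P(x) log₂(P(x)/Q(x))

Computing term by term:
  P(1)·log₂(P(1)/Q(1)) = (1/10)·log₂((1/10)/(9/50)) = -0.08480
  P(2)·log₂(P(2)/Q(2)) = (6/25)·log₂((6/25)/(11/100)) = 0.27013
  P(3)·log₂(P(3)/Q(3)) = (3/50)·log₂((3/50)/(1/100)) = 0.15510
  P(4)·log₂(P(4)/Q(4)) = (3/25)·log₂((3/25)/(47/100)) = -0.23636
  P(5)·log₂(P(5)/Q(5)) = (12/25)·log₂((12/25)/(23/100)) = 0.50947

D_KL(P||Q) = -0.08480 + 0.27013 + 0.15510 - 0.23636 + 0.50947 = 0.61354 ≈ 0.6135 bits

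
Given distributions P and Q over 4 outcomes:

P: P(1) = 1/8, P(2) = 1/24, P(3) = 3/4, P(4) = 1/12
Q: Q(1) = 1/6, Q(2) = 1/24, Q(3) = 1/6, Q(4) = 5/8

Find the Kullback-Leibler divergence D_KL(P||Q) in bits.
1.3333 bits

D_KL(P||Q) = Σ P(x) log₂(P(x)/Q(x))

Computing term by term:
  P(1)·log₂(P(1)/Q(1)) = (1/8)·log₂((1/8)/(1/6)) = -0.05188
  P(2)·log₂(P(2)/Q(2)) = (1/24)·log₂((1/24)/(1/24)) = 0.00000
  P(3)·log₂(P(3)/Q(3)) = (3/4)·log₂((3/4)/(1/6)) = 1.62744
  P(4)·log₂(P(4)/Q(4)) = (1/12)·log₂((1/12)/(5/8)) = -0.24224

D_KL(P||Q) = -0.05188 + 0.00000 + 1.62744 - 0.24224 = 1.33332 ≈ 1.3333 bits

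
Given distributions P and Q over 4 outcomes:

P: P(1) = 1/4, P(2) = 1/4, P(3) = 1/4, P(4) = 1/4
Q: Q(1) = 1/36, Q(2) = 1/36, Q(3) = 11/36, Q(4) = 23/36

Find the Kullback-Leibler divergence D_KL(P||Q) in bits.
1.1742 bits

D_KL(P||Q) = Σ P(x) log₂(P(x)/Q(x))

Computing term by term:
  P(1)·log₂(P(1)/Q(1)) = (1/4)·log₂((1/4)/(1/36)) = 0.79248
  P(2)·log₂(P(2)/Q(2)) = (1/4)·log₂((1/4)/(1/36)) = 0.79248
  P(3)·log₂(P(3)/Q(3)) = (1/4)·log₂((1/4)/(11/36)) = -0.07238
  P(4)·log₂(P(4)/Q(4)) = (1/4)·log₂((1/4)/(23/36)) = -0.33841

D_KL(P||Q) = 0.79248 + 0.79248 - 0.07238 - 0.33841 = 1.17417 ≈ 1.1742 bits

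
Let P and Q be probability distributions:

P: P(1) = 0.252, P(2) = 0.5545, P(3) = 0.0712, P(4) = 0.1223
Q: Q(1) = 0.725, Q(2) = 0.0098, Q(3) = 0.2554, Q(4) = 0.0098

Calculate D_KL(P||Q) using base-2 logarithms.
3.1584 bits

D_KL(P||Q) = Σ P(x) log₂(P(x)/Q(x))

Computing term by term:
  P(1)·log₂(P(1)/Q(1)) = 0.252·log₂(0.252/0.725) = -0.38419
  P(2)·log₂(P(2)/Q(2)) = 0.5545·log₂(0.5545/0.0098) = 3.22844
  P(3)·log₂(P(3)/Q(3)) = 0.0712·log₂(0.0712/0.2554) = -0.13121
  P(4)·log₂(P(4)/Q(4)) = 0.1223·log₂(0.1223/0.0098) = 0.44536

D_KL(P||Q) = -0.38419 + 3.22844 - 0.13121 + 0.44536 = 3.15840 ≈ 3.1584 bits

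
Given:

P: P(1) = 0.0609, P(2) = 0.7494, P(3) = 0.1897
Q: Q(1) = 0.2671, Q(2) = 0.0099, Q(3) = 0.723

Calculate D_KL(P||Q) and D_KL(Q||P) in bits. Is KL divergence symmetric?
D_KL(P||Q) = 4.1818 bits, D_KL(Q||P) = 1.9035 bits. No, KL divergence is not symmetric.

D_KL(P||Q) = Σ P(x) log₂(P(x)/Q(x))

Computing term by term:
  P(1)·log₂(P(1)/Q(1)) = 0.0609·log₂(0.0609/0.2671) = -0.12989
  P(2)·log₂(P(2)/Q(2)) = 0.7494·log₂(0.7494/0.0099) = 4.67788
  P(3)·log₂(P(3)/Q(3)) = 0.1897·log₂(0.1897/0.723) = -0.36617

D_KL(P||Q) = -0.12989 + 4.67788 - 0.36617 = 4.18182 ≈ 4.1818 bits

D_KL(Q||P) = Σ Q(x) log₂(Q(x)/P(x))

Computing term by term:
  Q(1)·log₂(Q(1)/P(1)) = 0.2671·log₂(0.2671/0.0609) = 0.56969
  Q(2)·log₂(Q(2)/P(2)) = 0.0099·log₂(0.0099/0.7494) = -0.06180
  Q(3)·log₂(Q(3)/P(3)) = 0.723·log₂(0.723/0.1897) = 1.39559

D_KL(Q||P) = 0.56969 - 0.06180 + 1.39559 = 1.90348 ≈ 1.9035 bits

These are NOT equal (difference: 2.2783 bits). KL divergence is asymmetric: D_KL(P||Q) ≠ D_KL(Q||P) in general.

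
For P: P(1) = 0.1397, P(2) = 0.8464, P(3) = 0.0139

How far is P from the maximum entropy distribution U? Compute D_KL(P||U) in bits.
0.8989 bits

U(i) = 1/3 for all i

D_KL(P||U) = Σ P(x) log₂(P(x) / (1/3))
           = Σ P(x) log₂(P(x)) + log₂(3)
           = log₂(3) - H(P)

H(P) = -Σ P(x) log₂(P(x)):
  -P(1)·log₂(P(1)) = -(0.1397)·log₂(0.1397) = 0.39669
  -P(2)·log₂(P(2)) = -(0.8464)·log₂(0.8464) = 0.20363
  -P(3)·log₂(P(3)) = -(0.0139)·log₂(0.0139) = 0.08575
H(P) = 0.39669 + 0.20363 + 0.08575 = 0.68607 bits

log₂(3) = 1.58496 bits

D_KL(P||U) = 1.58496 - 0.68607 = 0.89889 ≈ 0.8989 bits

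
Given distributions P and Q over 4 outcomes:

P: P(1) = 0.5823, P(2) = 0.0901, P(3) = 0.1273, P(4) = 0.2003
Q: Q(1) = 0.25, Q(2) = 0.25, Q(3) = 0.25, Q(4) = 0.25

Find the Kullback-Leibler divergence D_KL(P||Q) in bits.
0.3897 bits

D_KL(P||Q) = Σ P(x) log₂(P(x)/Q(x))

Computing term by term:
  P(1)·log₂(P(1)/Q(1)) = 0.5823·log₂(0.5823/0.25) = 0.71031
  P(2)·log₂(P(2)/Q(2)) = 0.0901·log₂(0.0901/0.25) = -0.13266
  P(3)·log₂(P(3)/Q(3)) = 0.1273·log₂(0.1273/0.25) = -0.12395
  P(4)·log₂(P(4)/Q(4)) = 0.2003·log₂(0.2003/0.25) = -0.06405

D_KL(P||Q) = 0.71031 - 0.13266 - 0.12395 - 0.06405 = 0.38965 ≈ 0.3897 bits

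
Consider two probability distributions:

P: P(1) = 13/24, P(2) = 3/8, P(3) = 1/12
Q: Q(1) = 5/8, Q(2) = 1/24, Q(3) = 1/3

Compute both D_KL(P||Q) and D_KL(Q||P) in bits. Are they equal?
D_KL(P||Q) = 0.9102 bits, D_KL(Q||P) = 0.6636 bits. No, they are not equal.

D_KL(P||Q) = Σ P(x) log₂(P(x)/Q(x))

Computing term by term:
  P(1)·log₂(P(1)/Q(1)) = (13/24)·log₂((13/24)/(5/8)) = -0.11183
  P(2)·log₂(P(2)/Q(2)) = (3/8)·log₂((3/8)/(1/24)) = 1.18872
  P(3)·log₂(P(3)/Q(3)) = (1/12)·log₂((1/12)/(1/3)) = -0.16667

D_KL(P||Q) = -0.11183 + 1.18872 - 0.16667 = 0.91022 ≈ 0.9102 bits

D_KL(Q||P) = Σ Q(x) log₂(Q(x)/P(x))

Computing term by term:
  Q(1)·log₂(Q(1)/P(1)) = (5/8)·log₂((5/8)/(13/24)) = 0.12903
  Q(2)·log₂(Q(2)/P(2)) = (1/24)·log₂((1/24)/(3/8)) = -0.13208
  Q(3)·log₂(Q(3)/P(3)) = (1/3)·log₂((1/3)/(1/12)) = 0.66667

D_KL(Q||P) = 0.12903 - 0.13208 + 0.66667 = 0.66362 ≈ 0.6636 bits

These are NOT equal (difference: 0.2466 bits). KL divergence is asymmetric: D_KL(P||Q) ≠ D_KL(Q||P) in general.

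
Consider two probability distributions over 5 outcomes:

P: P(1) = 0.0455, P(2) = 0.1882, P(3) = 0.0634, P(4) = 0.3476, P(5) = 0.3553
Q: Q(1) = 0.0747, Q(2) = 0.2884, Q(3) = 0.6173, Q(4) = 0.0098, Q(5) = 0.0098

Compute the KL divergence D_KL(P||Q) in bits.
3.2735 bits

D_KL(P||Q) = Σ P(x) log₂(P(x)/Q(x))

Computing term by term:
  P(1)·log₂(P(1)/Q(1)) = 0.0455·log₂(0.0455/0.0747) = -0.03254
  P(2)·log₂(P(2)/Q(2)) = 0.1882·log₂(0.1882/0.2884) = -0.11589
  P(3)·log₂(P(3)/Q(3)) = 0.0634·log₂(0.0634/0.6173) = -0.20817
  P(4)·log₂(P(4)/Q(4)) = 0.3476·log₂(0.3476/0.0098) = 1.78962
  P(5)·log₂(P(5)/Q(5)) = 0.3553·log₂(0.3553/0.0098) = 1.84049

D_KL(P||Q) = -0.03254 - 0.11589 - 0.20817 + 1.78962 + 1.84049 = 3.27351 ≈ 3.2735 bits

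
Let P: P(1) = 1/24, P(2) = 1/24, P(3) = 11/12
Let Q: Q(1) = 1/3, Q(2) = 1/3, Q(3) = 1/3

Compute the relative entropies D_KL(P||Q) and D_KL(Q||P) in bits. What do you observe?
D_KL(P||Q) = 1.0878 bits, D_KL(Q||P) = 1.5135 bits. The two directions give different values (D_KL(Q||P) exceeds D_KL(P||Q) by 0.4257 bits): KL divergence is asymmetric.

D_KL(P||Q) = Σ P(x) log₂(P(x)/Q(x))

Computing term by term:
  P(1)·log₂(P(1)/Q(1)) = (1/24)·log₂((1/24)/(1/3)) = -0.12500
  P(2)·log₂(P(2)/Q(2)) = (1/24)·log₂((1/24)/(1/3)) = -0.12500
  P(3)·log₂(P(3)/Q(3)) = (11/12)·log₂((11/12)/(1/3)) = 1.33781

D_KL(P||Q) = -0.12500 - 0.12500 + 1.33781 = 1.08781 ≈ 1.0878 bits

D_KL(Q||P) = Σ Q(x) log₂(Q(x)/P(x))

Computing term by term:
  Q(1)·log₂(Q(1)/P(1)) = (1/3)·log₂((1/3)/(1/24)) = 1.00000
  Q(2)·log₂(Q(2)/P(2)) = (1/3)·log₂((1/3)/(1/24)) = 1.00000
  Q(3)·log₂(Q(3)/P(3)) = (1/3)·log₂((1/3)/(11/12)) = -0.48648

D_KL(Q||P) = 1.00000 + 1.00000 - 0.48648 = 1.51352 ≈ 1.5135 bits

These are NOT equal (difference: 0.4257 bits). KL divergence is asymmetric: D_KL(P||Q) ≠ D_KL(Q||P) in general.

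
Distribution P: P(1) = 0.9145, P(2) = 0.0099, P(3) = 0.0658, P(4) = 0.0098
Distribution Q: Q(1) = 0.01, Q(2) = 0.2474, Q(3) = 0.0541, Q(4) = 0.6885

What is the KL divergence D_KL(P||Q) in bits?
5.8704 bits

D_KL(P||Q) = Σ P(x) log₂(P(x)/Q(x))

Computing term by term:
  P(1)·log₂(P(1)/Q(1)) = 0.9145·log₂(0.9145/0.01) = 5.95789
  P(2)·log₂(P(2)/Q(2)) = 0.0099·log₂(0.0099/0.2474) = -0.04597
  P(3)·log₂(P(3)/Q(3)) = 0.0658·log₂(0.0658/0.0541) = 0.01859
  P(4)·log₂(P(4)/Q(4)) = 0.0098·log₂(0.0098/0.6885) = -0.06012

D_KL(P||Q) = 5.95789 - 0.04597 + 0.01859 - 0.06012 = 5.87039 ≈ 5.8704 bits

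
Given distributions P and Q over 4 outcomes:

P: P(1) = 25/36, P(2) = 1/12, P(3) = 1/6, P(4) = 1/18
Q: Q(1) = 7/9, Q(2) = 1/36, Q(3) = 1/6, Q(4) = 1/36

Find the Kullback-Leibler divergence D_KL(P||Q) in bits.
0.0741 bits

D_KL(P||Q) = Σ P(x) log₂(P(x)/Q(x))

Computing term by term:
  P(1)·log₂(P(1)/Q(1)) = (25/36)·log₂((25/36)/(7/9)) = -0.11354
  P(2)·log₂(P(2)/Q(2)) = (1/12)·log₂((1/12)/(1/36)) = 0.13208
  P(3)·log₂(P(3)/Q(3)) = (1/6)·log₂((1/6)/(1/6)) = 0.00000
  P(4)·log₂(P(4)/Q(4)) = (1/18)·log₂((1/18)/(1/36)) = 0.05556

D_KL(P||Q) = -0.11354 + 0.13208 + 0.00000 + 0.05556 = 0.07410 ≈ 0.0741 bits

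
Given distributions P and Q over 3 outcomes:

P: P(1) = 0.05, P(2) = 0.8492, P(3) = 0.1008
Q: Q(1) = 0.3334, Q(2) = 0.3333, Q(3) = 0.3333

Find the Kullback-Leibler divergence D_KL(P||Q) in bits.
0.8350 bits

D_KL(P||Q) = Σ P(x) log₂(P(x)/Q(x))

Computing term by term:
  P(1)·log₂(P(1)/Q(1)) = 0.05·log₂(0.05/0.3334) = -0.13686
  P(2)·log₂(P(2)/Q(2)) = 0.8492·log₂(0.8492/0.3333) = 1.14581
  P(3)·log₂(P(3)/Q(3)) = 0.1008·log₂(0.1008/0.3333) = -0.17391

D_KL(P||Q) = -0.13686 + 1.14581 - 0.17391 = 0.83504 ≈ 0.8350 bits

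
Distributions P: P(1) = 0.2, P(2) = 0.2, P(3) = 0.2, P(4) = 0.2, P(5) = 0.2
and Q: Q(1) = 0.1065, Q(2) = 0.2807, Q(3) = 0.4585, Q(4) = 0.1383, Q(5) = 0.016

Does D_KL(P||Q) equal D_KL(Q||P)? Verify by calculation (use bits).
D_KL(P||Q) = 0.6799 bits, D_KL(Q||P) = 0.4573 bits. No — D_KL(P||Q) ≠ D_KL(Q||P) for this pair.

D_KL(P||Q) = Σ P(x) log₂(P(x)/Q(x))

Computing term by term:
  P(1)·log₂(P(1)/Q(1)) = 0.2·log₂(0.2/0.1065) = 0.18183
  P(2)·log₂(P(2)/Q(2)) = 0.2·log₂(0.2/0.2807) = -0.09781
  P(3)·log₂(P(3)/Q(3)) = 0.2·log₂(0.2/0.4585) = -0.23938
  P(4)·log₂(P(4)/Q(4)) = 0.2·log₂(0.2/0.1383) = 0.10644
  P(5)·log₂(P(5)/Q(5)) = 0.2·log₂(0.2/0.016) = 0.72877

D_KL(P||Q) = 0.18183 - 0.09781 - 0.23938 + 0.10644 + 0.72877 = 0.67985 ≈ 0.6799 bits

D_KL(Q||P) = Σ Q(x) log₂(Q(x)/P(x))

Computing term by term:
  Q(1)·log₂(Q(1)/P(1)) = 0.1065·log₂(0.1065/0.2) = -0.09682
  Q(2)·log₂(Q(2)/P(2)) = 0.2807·log₂(0.2807/0.2) = 0.13727
  Q(3)·log₂(Q(3)/P(3)) = 0.4585·log₂(0.4585/0.2) = 0.54879
  Q(4)·log₂(Q(4)/P(4)) = 0.1383·log₂(0.1383/0.2) = -0.07360
  Q(5)·log₂(Q(5)/P(5)) = 0.016·log₂(0.016/0.2) = -0.05830

D_KL(Q||P) = -0.09682 + 0.13727 + 0.54879 - 0.07360 - 0.05830 = 0.45734 ≈ 0.4573 bits

These are NOT equal (difference: 0.2226 bits). KL divergence is asymmetric: D_KL(P||Q) ≠ D_KL(Q||P) in general.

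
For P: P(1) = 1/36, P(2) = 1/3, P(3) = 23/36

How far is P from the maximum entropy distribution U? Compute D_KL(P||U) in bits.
0.5001 bits

U(i) = 1/3 for all i

D_KL(P||U) = Σ P(x) log₂(P(x) / (1/3))
           = Σ P(x) log₂(P(x)) + log₂(3)
           = log₂(3) - H(P)

H(P) = -Σ P(x) log₂(P(x)):
  -P(1)·log₂(P(1)) = -(1/36)·log₂(1/36) = 0.14361
  -P(2)·log₂(P(2)) = -(1/3)·log₂(1/3) = 0.52832
  -P(3)·log₂(P(3)) = -(23/36)·log₂(23/36) = 0.41295
H(P) = 0.14361 + 0.52832 + 0.41295 = 1.08488 bits

log₂(3) = 1.58496 bits

D_KL(P||U) = 1.58496 - 1.08488 = 0.50008 ≈ 0.5001 bits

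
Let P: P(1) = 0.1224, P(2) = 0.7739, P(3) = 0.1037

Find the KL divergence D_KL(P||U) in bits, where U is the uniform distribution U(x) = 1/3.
0.5888 bits

U(i) = 1/3 for all i

D_KL(P||U) = Σ P(x) log₂(P(x) / (1/3))
           = Σ P(x) log₂(P(x)) + log₂(3)
           = log₂(3) - H(P)

H(P) = -Σ P(x) log₂(P(x)):
  -P(1)·log₂(P(1)) = -(0.1224)·log₂(0.1224) = 0.37091
  -P(2)·log₂(P(2)) = -(0.7739)·log₂(0.7739) = 0.28617
  -P(3)·log₂(P(3)) = -(0.1037)·log₂(0.1037) = 0.33905
H(P) = 0.37091 + 0.28617 + 0.33905 = 0.99613 bits

log₂(3) = 1.58496 bits

D_KL(P||U) = 1.58496 - 0.99613 = 0.58883 ≈ 0.5888 bits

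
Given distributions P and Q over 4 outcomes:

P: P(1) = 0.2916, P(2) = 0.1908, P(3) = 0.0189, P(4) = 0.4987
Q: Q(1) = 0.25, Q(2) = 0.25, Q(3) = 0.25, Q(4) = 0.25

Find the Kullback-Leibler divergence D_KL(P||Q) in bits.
0.4168 bits

D_KL(P||Q) = Σ P(x) log₂(P(x)/Q(x))

Computing term by term:
  P(1)·log₂(P(1)/Q(1)) = 0.2916·log₂(0.2916/0.25) = 0.06475
  P(2)·log₂(P(2)/Q(2)) = 0.1908·log₂(0.1908/0.25) = -0.07439
  P(3)·log₂(P(3)/Q(3)) = 0.0189·log₂(0.0189/0.25) = -0.07041
  P(4)·log₂(P(4)/Q(4)) = 0.4987·log₂(0.4987/0.25) = 0.49683

D_KL(P||Q) = 0.06475 - 0.07439 - 0.07041 + 0.49683 = 0.41678 ≈ 0.4168 bits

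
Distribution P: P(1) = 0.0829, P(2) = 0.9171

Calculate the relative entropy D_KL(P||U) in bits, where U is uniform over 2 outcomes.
0.5877 bits

U(i) = 1/2 for all i

D_KL(P||U) = Σ P(x) log₂(P(x) / (1/2))
           = Σ P(x) log₂(P(x)) + log₂(2)
           = log₂(2) - H(P)

H(P) = -Σ P(x) log₂(P(x)):
  -P(1)·log₂(P(1)) = -(0.0829)·log₂(0.0829) = 0.29782
  -P(2)·log₂(P(2)) = -(0.9171)·log₂(0.9171) = 0.11450
H(P) = 0.29782 + 0.11450 = 0.41232 bits

log₂(2) = 1.00000 bits

D_KL(P||U) = 1.00000 - 0.41232 = 0.58768 ≈ 0.5877 bits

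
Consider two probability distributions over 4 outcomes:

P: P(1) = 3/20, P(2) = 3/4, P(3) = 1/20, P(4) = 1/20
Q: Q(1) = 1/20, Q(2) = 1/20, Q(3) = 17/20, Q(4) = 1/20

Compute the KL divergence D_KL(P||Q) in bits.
2.9635 bits

D_KL(P||Q) = Σ P(x) log₂(P(x)/Q(x))

Computing term by term:
  P(1)·log₂(P(1)/Q(1)) = (3/20)·log₂((3/20)/(1/20)) = 0.23774
  P(2)·log₂(P(2)/Q(2)) = (3/4)·log₂((3/4)/(1/20)) = 2.93017
  P(3)·log₂(P(3)/Q(3)) = (1/20)·log₂((1/20)/(17/20)) = -0.20437
  P(4)·log₂(P(4)/Q(4)) = (1/20)·log₂((1/20)/(1/20)) = 0.00000

D_KL(P||Q) = 0.23774 + 2.93017 - 0.20437 + 0.00000 = 2.96354 ≈ 2.9635 bits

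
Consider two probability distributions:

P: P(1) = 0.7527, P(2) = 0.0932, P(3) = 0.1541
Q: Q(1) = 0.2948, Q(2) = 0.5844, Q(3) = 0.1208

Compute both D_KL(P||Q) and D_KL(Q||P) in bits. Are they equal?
D_KL(P||Q) = 0.8252 bits, D_KL(Q||P) = 1.1067 bits. No, they are not equal.

D_KL(P||Q) = Σ P(x) log₂(P(x)/Q(x))

Computing term by term:
  P(1)·log₂(P(1)/Q(1)) = 0.7527·log₂(0.7527/0.2948) = 1.01791
  P(2)·log₂(P(2)/Q(2)) = 0.0932·log₂(0.0932/0.5844) = -0.24685
  P(3)·log₂(P(3)/Q(3)) = 0.1541·log₂(0.1541/0.1208) = 0.05413

D_KL(P||Q) = 1.01791 - 0.24685 + 0.05413 = 0.82519 ≈ 0.8252 bits

D_KL(Q||P) = Σ Q(x) log₂(Q(x)/P(x))

Computing term by term:
  Q(1)·log₂(Q(1)/P(1)) = 0.2948·log₂(0.2948/0.7527) = -0.39867
  Q(2)·log₂(Q(2)/P(2)) = 0.5844·log₂(0.5844/0.0932) = 1.54782
  Q(3)·log₂(Q(3)/P(3)) = 0.1208·log₂(0.1208/0.1541) = -0.04243

D_KL(Q||P) = -0.39867 + 1.54782 - 0.04243 = 1.10672 ≈ 1.1067 bits

These are NOT equal (difference: 0.2815 bits). KL divergence is asymmetric: D_KL(P||Q) ≠ D_KL(Q||P) in general.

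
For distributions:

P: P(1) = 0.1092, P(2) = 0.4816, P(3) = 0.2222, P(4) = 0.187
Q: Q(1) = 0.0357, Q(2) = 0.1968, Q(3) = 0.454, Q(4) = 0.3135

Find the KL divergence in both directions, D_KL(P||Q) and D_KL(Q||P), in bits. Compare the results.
D_KL(P||Q) = 0.4295 bits, D_KL(Q||P) = 0.3900 bits. D_KL(P||Q) is larger than D_KL(Q||P) by 0.0395 bits; the two directions differ.

D_KL(P||Q) = Σ P(x) log₂(P(x)/Q(x))

Computing term by term:
  P(1)·log₂(P(1)/Q(1)) = 0.1092·log₂(0.1092/0.0357) = 0.17614
  P(2)·log₂(P(2)/Q(2)) = 0.4816·log₂(0.4816/0.1968) = 0.62180
  P(3)·log₂(P(3)/Q(3)) = 0.2222·log₂(0.2222/0.454) = -0.22905
  P(4)·log₂(P(4)/Q(4)) = 0.187·log₂(0.187/0.3135) = -0.13939

D_KL(P||Q) = 0.17614 + 0.62180 - 0.22905 - 0.13939 = 0.42950 ≈ 0.4295 bits

D_KL(Q||P) = Σ Q(x) log₂(Q(x)/P(x))

Computing term by term:
  Q(1)·log₂(Q(1)/P(1)) = 0.0357·log₂(0.0357/0.1092) = -0.05758
  Q(2)·log₂(Q(2)/P(2)) = 0.1968·log₂(0.1968/0.4816) = -0.25409
  Q(3)·log₂(Q(3)/P(3)) = 0.454·log₂(0.454/0.2222) = 0.46800
  Q(4)·log₂(Q(4)/P(4)) = 0.3135·log₂(0.3135/0.187) = 0.23369

D_KL(Q||P) = -0.05758 - 0.25409 + 0.46800 + 0.23369 = 0.39002 ≈ 0.3900 bits

These are NOT equal (difference: 0.0395 bits). KL divergence is asymmetric: D_KL(P||Q) ≠ D_KL(Q||P) in general.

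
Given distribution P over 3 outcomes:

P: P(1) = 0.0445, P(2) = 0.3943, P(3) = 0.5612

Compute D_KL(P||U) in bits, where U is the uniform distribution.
0.3880 bits

U(i) = 1/3 for all i

D_KL(P||U) = Σ P(x) log₂(P(x) / (1/3))
           = Σ P(x) log₂(P(x)) + log₂(3)
           = log₂(3) - H(P)

H(P) = -Σ P(x) log₂(P(x)):
  -P(1)·log₂(P(1)) = -(0.0445)·log₂(0.0445) = 0.19981
  -P(2)·log₂(P(2)) = -(0.3943)·log₂(0.3943) = 0.52940
  -P(3)·log₂(P(3)) = -(0.5612)·log₂(0.5612) = 0.46771
H(P) = 0.19981 + 0.52940 + 0.46771 = 1.19692 bits

log₂(3) = 1.58496 bits

D_KL(P||U) = 1.58496 - 1.19692 = 0.38804 ≈ 0.3880 bits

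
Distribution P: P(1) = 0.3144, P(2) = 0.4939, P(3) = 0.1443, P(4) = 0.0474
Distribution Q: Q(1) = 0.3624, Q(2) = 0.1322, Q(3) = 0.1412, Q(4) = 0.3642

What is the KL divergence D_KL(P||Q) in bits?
0.7398 bits

D_KL(P||Q) = Σ P(x) log₂(P(x)/Q(x))

Computing term by term:
  P(1)·log₂(P(1)/Q(1)) = 0.3144·log₂(0.3144/0.3624) = -0.06445
  P(2)·log₂(P(2)/Q(2)) = 0.4939·log₂(0.4939/0.1322) = 0.93915
  P(3)·log₂(P(3)/Q(3)) = 0.1443·log₂(0.1443/0.1412) = 0.00452
  P(4)·log₂(P(4)/Q(4)) = 0.0474·log₂(0.0474/0.3642) = -0.13944

D_KL(P||Q) = -0.06445 + 0.93915 + 0.00452 - 0.13944 = 0.73978 ≈ 0.7398 bits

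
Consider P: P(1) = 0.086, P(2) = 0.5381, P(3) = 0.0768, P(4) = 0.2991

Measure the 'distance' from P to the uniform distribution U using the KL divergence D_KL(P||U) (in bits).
0.4093 bits

U(i) = 1/4 for all i

D_KL(P||U) = Σ P(x) log₂(P(x) / (1/4))
           = Σ P(x) log₂(P(x)) + log₂(4)
           = log₂(4) - H(P)

H(P) = -Σ P(x) log₂(P(x)):
  -P(1)·log₂(P(1)) = -(0.086)·log₂(0.086) = 0.30440
  -P(2)·log₂(P(2)) = -(0.5381)·log₂(0.5381) = 0.48109
  -P(3)·log₂(P(3)) = -(0.0768)·log₂(0.0768) = 0.28437
  -P(4)·log₂(P(4)) = -(0.2991)·log₂(0.2991) = 0.52082
H(P) = 0.30440 + 0.48109 + 0.28437 + 0.52082 = 1.59068 bits

log₂(4) = 2.00000 bits

D_KL(P||U) = 2.00000 - 1.59068 = 0.40932 ≈ 0.4093 bits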